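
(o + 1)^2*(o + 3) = o^3 + 5*o^2 + 7*o + 3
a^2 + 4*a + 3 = (a + 1)*(a + 3)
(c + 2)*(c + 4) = c^2 + 6*c + 8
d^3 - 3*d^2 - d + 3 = (d - 3)*(d - 1)*(d + 1)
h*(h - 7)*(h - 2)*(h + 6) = h^4 - 3*h^3 - 40*h^2 + 84*h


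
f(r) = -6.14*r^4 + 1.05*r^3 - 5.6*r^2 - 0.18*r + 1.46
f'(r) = -24.56*r^3 + 3.15*r^2 - 11.2*r - 0.18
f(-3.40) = -924.44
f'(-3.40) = 1039.62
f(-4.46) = -2631.73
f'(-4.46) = 2291.31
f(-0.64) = -2.02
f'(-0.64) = 14.72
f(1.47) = -36.24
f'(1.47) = -87.85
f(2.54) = -273.49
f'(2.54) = -410.77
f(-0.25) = 1.11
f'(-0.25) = 3.20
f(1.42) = -32.05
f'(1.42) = -80.05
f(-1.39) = -34.85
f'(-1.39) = 87.43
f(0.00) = 1.46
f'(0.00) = -0.18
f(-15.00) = -315637.09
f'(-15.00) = 83766.57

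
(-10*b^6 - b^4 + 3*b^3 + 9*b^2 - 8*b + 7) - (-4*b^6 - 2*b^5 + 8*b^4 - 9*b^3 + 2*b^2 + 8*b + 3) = -6*b^6 + 2*b^5 - 9*b^4 + 12*b^3 + 7*b^2 - 16*b + 4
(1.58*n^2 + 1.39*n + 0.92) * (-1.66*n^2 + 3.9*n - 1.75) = -2.6228*n^4 + 3.8546*n^3 + 1.1288*n^2 + 1.1555*n - 1.61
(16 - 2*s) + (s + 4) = 20 - s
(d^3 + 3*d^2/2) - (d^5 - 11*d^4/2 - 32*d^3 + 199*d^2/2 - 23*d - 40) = -d^5 + 11*d^4/2 + 33*d^3 - 98*d^2 + 23*d + 40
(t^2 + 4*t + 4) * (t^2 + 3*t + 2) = t^4 + 7*t^3 + 18*t^2 + 20*t + 8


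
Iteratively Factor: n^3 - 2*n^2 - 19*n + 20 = (n + 4)*(n^2 - 6*n + 5) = (n - 1)*(n + 4)*(n - 5)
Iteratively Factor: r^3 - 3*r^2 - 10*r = (r + 2)*(r^2 - 5*r) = r*(r + 2)*(r - 5)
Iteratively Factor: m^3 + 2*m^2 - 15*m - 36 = (m + 3)*(m^2 - m - 12) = (m - 4)*(m + 3)*(m + 3)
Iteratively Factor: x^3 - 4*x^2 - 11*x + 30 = (x - 2)*(x^2 - 2*x - 15) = (x - 2)*(x + 3)*(x - 5)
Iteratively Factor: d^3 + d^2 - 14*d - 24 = (d + 2)*(d^2 - d - 12) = (d + 2)*(d + 3)*(d - 4)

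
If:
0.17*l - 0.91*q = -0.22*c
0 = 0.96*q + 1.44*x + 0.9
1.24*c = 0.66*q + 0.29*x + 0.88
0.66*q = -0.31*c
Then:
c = 0.48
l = -1.82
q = -0.22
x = -0.48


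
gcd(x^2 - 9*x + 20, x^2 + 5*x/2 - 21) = 1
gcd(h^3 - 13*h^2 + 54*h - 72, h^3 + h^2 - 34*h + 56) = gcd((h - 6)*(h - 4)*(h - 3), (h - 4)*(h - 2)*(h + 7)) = h - 4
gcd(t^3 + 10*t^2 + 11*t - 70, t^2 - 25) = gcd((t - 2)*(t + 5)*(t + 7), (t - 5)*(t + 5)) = t + 5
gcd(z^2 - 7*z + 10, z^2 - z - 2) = z - 2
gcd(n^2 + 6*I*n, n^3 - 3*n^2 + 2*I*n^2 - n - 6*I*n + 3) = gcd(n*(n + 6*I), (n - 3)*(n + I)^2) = 1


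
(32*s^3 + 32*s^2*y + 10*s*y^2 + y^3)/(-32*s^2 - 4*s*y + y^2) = (8*s^2 + 6*s*y + y^2)/(-8*s + y)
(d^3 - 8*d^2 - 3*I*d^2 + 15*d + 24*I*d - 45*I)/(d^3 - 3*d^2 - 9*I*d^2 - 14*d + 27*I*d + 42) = (d^2 - d*(5 + 3*I) + 15*I)/(d^2 - 9*I*d - 14)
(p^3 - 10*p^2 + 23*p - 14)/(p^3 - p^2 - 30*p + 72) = (p^3 - 10*p^2 + 23*p - 14)/(p^3 - p^2 - 30*p + 72)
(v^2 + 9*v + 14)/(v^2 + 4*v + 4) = (v + 7)/(v + 2)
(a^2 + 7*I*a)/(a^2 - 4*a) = (a + 7*I)/(a - 4)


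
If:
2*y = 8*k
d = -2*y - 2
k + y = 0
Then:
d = -2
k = 0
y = 0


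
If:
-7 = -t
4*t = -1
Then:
No Solution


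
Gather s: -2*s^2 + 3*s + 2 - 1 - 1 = -2*s^2 + 3*s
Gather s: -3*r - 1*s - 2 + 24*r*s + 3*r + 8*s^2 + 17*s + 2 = 8*s^2 + s*(24*r + 16)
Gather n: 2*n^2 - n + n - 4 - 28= 2*n^2 - 32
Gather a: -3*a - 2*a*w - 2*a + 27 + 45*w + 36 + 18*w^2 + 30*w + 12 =a*(-2*w - 5) + 18*w^2 + 75*w + 75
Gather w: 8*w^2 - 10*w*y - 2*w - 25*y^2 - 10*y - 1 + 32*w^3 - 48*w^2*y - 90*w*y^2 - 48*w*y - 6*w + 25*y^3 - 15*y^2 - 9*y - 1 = 32*w^3 + w^2*(8 - 48*y) + w*(-90*y^2 - 58*y - 8) + 25*y^3 - 40*y^2 - 19*y - 2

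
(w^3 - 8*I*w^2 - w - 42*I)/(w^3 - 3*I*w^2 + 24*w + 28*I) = (w - 3*I)/(w + 2*I)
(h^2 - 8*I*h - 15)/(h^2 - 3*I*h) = (h - 5*I)/h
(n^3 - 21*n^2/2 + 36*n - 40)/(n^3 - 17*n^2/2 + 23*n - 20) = (n - 4)/(n - 2)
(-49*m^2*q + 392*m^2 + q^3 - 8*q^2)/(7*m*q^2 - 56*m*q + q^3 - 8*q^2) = (-7*m + q)/q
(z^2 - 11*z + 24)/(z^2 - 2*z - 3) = (z - 8)/(z + 1)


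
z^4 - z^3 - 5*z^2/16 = z^2*(z - 5/4)*(z + 1/4)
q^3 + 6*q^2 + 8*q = q*(q + 2)*(q + 4)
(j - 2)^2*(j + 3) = j^3 - j^2 - 8*j + 12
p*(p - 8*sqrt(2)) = p^2 - 8*sqrt(2)*p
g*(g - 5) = g^2 - 5*g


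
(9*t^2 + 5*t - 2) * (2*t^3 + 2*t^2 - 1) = 18*t^5 + 28*t^4 + 6*t^3 - 13*t^2 - 5*t + 2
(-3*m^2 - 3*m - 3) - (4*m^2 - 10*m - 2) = -7*m^2 + 7*m - 1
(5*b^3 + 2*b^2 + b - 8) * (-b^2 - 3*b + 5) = -5*b^5 - 17*b^4 + 18*b^3 + 15*b^2 + 29*b - 40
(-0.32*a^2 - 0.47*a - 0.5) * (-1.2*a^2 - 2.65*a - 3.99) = 0.384*a^4 + 1.412*a^3 + 3.1223*a^2 + 3.2003*a + 1.995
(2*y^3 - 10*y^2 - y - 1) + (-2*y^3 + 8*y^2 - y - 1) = -2*y^2 - 2*y - 2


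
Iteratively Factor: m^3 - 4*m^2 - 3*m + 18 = (m - 3)*(m^2 - m - 6) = (m - 3)^2*(m + 2)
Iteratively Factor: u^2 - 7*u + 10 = (u - 2)*(u - 5)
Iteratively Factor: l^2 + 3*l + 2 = (l + 2)*(l + 1)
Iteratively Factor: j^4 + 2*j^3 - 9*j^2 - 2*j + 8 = (j + 4)*(j^3 - 2*j^2 - j + 2) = (j - 2)*(j + 4)*(j^2 - 1) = (j - 2)*(j + 1)*(j + 4)*(j - 1)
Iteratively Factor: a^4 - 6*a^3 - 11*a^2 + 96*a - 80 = (a + 4)*(a^3 - 10*a^2 + 29*a - 20) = (a - 4)*(a + 4)*(a^2 - 6*a + 5) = (a - 4)*(a - 1)*(a + 4)*(a - 5)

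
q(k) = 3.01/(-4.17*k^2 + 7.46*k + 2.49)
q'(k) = 3.01*(8.34*k - 7.46)/(-4.17*k^2 + 7.46*k + 2.49)^2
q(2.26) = -1.54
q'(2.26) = 9.02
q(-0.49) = -1.39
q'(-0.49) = -7.40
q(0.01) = 1.17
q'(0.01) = -3.38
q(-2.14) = -0.09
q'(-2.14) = -0.07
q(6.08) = -0.03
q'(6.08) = 0.01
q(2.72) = -0.37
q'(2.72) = 0.70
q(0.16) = 0.84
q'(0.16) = -1.44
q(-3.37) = -0.04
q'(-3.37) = -0.02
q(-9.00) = -0.01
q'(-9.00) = -0.00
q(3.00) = -0.24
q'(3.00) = 0.33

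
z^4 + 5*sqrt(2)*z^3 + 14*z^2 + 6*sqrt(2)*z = z*(z + sqrt(2))^2*(z + 3*sqrt(2))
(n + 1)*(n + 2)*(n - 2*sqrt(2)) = n^3 - 2*sqrt(2)*n^2 + 3*n^2 - 6*sqrt(2)*n + 2*n - 4*sqrt(2)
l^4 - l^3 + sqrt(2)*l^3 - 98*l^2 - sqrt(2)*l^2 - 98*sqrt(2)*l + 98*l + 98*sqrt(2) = (l - 1)*(l - 7*sqrt(2))*(l + sqrt(2))*(l + 7*sqrt(2))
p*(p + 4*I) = p^2 + 4*I*p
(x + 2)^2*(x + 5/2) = x^3 + 13*x^2/2 + 14*x + 10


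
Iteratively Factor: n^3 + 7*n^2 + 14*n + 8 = (n + 1)*(n^2 + 6*n + 8) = (n + 1)*(n + 2)*(n + 4)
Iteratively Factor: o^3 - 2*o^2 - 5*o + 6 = (o + 2)*(o^2 - 4*o + 3) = (o - 3)*(o + 2)*(o - 1)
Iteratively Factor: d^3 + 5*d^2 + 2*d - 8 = (d + 2)*(d^2 + 3*d - 4) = (d + 2)*(d + 4)*(d - 1)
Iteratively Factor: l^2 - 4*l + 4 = (l - 2)*(l - 2)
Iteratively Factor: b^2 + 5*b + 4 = (b + 4)*(b + 1)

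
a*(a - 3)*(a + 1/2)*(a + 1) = a^4 - 3*a^3/2 - 4*a^2 - 3*a/2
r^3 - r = r*(r - 1)*(r + 1)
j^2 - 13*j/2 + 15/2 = (j - 5)*(j - 3/2)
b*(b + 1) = b^2 + b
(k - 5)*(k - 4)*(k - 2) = k^3 - 11*k^2 + 38*k - 40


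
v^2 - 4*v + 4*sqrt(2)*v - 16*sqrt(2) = (v - 4)*(v + 4*sqrt(2))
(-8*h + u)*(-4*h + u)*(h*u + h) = 32*h^3*u + 32*h^3 - 12*h^2*u^2 - 12*h^2*u + h*u^3 + h*u^2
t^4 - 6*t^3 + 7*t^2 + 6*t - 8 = (t - 4)*(t - 2)*(t - 1)*(t + 1)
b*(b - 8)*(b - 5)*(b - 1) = b^4 - 14*b^3 + 53*b^2 - 40*b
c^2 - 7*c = c*(c - 7)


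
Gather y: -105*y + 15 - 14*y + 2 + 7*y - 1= 16 - 112*y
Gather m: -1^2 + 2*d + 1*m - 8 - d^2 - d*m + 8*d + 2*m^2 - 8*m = -d^2 + 10*d + 2*m^2 + m*(-d - 7) - 9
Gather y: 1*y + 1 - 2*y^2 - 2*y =-2*y^2 - y + 1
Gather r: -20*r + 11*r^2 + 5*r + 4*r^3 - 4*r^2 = 4*r^3 + 7*r^2 - 15*r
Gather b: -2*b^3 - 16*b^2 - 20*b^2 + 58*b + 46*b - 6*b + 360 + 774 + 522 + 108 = -2*b^3 - 36*b^2 + 98*b + 1764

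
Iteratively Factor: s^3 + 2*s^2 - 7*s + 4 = (s + 4)*(s^2 - 2*s + 1) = (s - 1)*(s + 4)*(s - 1)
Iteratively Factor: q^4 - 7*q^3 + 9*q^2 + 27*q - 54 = (q - 3)*(q^3 - 4*q^2 - 3*q + 18) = (q - 3)^2*(q^2 - q - 6) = (q - 3)^3*(q + 2)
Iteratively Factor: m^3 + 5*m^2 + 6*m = (m + 2)*(m^2 + 3*m) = (m + 2)*(m + 3)*(m)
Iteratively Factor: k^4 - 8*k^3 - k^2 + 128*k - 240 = (k - 5)*(k^3 - 3*k^2 - 16*k + 48) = (k - 5)*(k + 4)*(k^2 - 7*k + 12) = (k - 5)*(k - 3)*(k + 4)*(k - 4)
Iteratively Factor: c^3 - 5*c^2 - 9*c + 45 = (c + 3)*(c^2 - 8*c + 15) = (c - 3)*(c + 3)*(c - 5)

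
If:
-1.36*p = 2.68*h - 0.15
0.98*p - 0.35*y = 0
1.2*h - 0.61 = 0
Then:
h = 0.51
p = -0.89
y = -2.50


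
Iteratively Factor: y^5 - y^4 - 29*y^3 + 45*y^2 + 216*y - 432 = (y + 4)*(y^4 - 5*y^3 - 9*y^2 + 81*y - 108) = (y - 3)*(y + 4)*(y^3 - 2*y^2 - 15*y + 36) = (y - 3)*(y + 4)^2*(y^2 - 6*y + 9) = (y - 3)^2*(y + 4)^2*(y - 3)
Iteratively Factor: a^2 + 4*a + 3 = (a + 3)*(a + 1)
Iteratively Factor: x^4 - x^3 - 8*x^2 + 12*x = (x - 2)*(x^3 + x^2 - 6*x) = x*(x - 2)*(x^2 + x - 6) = x*(x - 2)*(x + 3)*(x - 2)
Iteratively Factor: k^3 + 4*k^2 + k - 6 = (k + 2)*(k^2 + 2*k - 3) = (k + 2)*(k + 3)*(k - 1)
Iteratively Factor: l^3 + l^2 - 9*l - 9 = (l + 3)*(l^2 - 2*l - 3) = (l - 3)*(l + 3)*(l + 1)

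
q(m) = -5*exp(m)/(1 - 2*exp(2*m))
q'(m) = -5*exp(m)/(1 - 2*exp(2*m)) - 20*exp(3*m)/(1 - 2*exp(2*m))^2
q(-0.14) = 8.50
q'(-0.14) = -41.72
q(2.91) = 0.14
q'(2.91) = -0.14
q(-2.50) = -0.42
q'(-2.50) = -0.43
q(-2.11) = -0.62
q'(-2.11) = -0.66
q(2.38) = 0.23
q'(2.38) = -0.23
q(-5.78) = -0.02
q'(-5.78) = -0.02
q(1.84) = 0.40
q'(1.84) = -0.41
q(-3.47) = -0.16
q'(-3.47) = -0.16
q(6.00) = 0.01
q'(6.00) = -0.00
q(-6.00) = -0.01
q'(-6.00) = -0.01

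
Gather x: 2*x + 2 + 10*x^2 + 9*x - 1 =10*x^2 + 11*x + 1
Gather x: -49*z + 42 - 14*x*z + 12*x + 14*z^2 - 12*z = x*(12 - 14*z) + 14*z^2 - 61*z + 42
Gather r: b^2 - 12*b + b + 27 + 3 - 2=b^2 - 11*b + 28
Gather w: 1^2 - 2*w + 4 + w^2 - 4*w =w^2 - 6*w + 5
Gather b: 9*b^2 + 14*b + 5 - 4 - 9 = 9*b^2 + 14*b - 8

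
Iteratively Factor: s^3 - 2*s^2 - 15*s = (s - 5)*(s^2 + 3*s) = (s - 5)*(s + 3)*(s)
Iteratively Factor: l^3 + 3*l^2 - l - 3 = (l + 3)*(l^2 - 1) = (l + 1)*(l + 3)*(l - 1)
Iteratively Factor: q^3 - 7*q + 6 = (q + 3)*(q^2 - 3*q + 2) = (q - 1)*(q + 3)*(q - 2)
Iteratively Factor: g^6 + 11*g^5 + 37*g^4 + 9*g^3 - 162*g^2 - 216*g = (g - 2)*(g^5 + 13*g^4 + 63*g^3 + 135*g^2 + 108*g) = (g - 2)*(g + 3)*(g^4 + 10*g^3 + 33*g^2 + 36*g) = (g - 2)*(g + 3)^2*(g^3 + 7*g^2 + 12*g) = (g - 2)*(g + 3)^3*(g^2 + 4*g) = g*(g - 2)*(g + 3)^3*(g + 4)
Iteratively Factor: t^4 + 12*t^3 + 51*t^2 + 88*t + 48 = (t + 1)*(t^3 + 11*t^2 + 40*t + 48) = (t + 1)*(t + 4)*(t^2 + 7*t + 12) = (t + 1)*(t + 4)^2*(t + 3)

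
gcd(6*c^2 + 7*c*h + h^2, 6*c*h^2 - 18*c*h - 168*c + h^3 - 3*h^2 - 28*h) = 6*c + h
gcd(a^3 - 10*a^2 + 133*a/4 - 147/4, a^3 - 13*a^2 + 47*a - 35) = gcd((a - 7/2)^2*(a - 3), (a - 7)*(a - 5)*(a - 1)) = 1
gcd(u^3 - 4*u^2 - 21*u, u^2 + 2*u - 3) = u + 3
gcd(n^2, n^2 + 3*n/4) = n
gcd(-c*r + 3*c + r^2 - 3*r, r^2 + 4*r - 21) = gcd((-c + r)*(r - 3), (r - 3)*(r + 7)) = r - 3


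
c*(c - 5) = c^2 - 5*c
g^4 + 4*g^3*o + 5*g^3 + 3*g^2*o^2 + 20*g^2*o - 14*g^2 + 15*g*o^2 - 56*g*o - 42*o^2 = (g - 2)*(g + 7)*(g + o)*(g + 3*o)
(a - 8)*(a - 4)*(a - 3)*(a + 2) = a^4 - 13*a^3 + 38*a^2 + 40*a - 192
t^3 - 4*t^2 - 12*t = t*(t - 6)*(t + 2)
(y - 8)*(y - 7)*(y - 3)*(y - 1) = y^4 - 19*y^3 + 119*y^2 - 269*y + 168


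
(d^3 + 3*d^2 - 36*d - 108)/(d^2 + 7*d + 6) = (d^2 - 3*d - 18)/(d + 1)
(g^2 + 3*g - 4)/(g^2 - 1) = (g + 4)/(g + 1)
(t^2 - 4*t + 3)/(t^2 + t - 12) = (t - 1)/(t + 4)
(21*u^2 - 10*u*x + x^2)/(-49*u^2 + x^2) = (-3*u + x)/(7*u + x)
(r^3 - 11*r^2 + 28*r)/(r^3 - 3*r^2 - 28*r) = (r - 4)/(r + 4)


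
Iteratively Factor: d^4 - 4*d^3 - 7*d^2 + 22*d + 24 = (d + 1)*(d^3 - 5*d^2 - 2*d + 24) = (d + 1)*(d + 2)*(d^2 - 7*d + 12) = (d - 3)*(d + 1)*(d + 2)*(d - 4)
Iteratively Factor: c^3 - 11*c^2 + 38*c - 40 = (c - 5)*(c^2 - 6*c + 8) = (c - 5)*(c - 4)*(c - 2)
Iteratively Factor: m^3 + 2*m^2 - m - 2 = (m + 1)*(m^2 + m - 2) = (m - 1)*(m + 1)*(m + 2)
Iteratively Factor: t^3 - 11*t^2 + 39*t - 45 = (t - 3)*(t^2 - 8*t + 15) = (t - 3)^2*(t - 5)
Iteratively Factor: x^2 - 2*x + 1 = (x - 1)*(x - 1)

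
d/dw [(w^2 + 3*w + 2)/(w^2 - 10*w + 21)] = (-13*w^2 + 38*w + 83)/(w^4 - 20*w^3 + 142*w^2 - 420*w + 441)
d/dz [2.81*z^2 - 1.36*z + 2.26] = 5.62*z - 1.36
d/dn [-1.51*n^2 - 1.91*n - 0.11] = -3.02*n - 1.91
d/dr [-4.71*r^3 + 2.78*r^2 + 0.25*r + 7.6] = -14.13*r^2 + 5.56*r + 0.25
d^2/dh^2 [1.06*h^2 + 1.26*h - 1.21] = 2.12000000000000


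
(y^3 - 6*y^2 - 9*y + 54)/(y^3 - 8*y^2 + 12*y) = (y^2 - 9)/(y*(y - 2))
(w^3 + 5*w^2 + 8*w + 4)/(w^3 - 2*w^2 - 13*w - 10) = (w + 2)/(w - 5)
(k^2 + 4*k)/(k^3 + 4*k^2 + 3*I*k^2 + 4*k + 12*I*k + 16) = k/(k^2 + 3*I*k + 4)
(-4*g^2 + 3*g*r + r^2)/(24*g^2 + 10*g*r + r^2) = (-g + r)/(6*g + r)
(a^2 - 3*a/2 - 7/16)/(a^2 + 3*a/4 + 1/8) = (4*a - 7)/(2*(2*a + 1))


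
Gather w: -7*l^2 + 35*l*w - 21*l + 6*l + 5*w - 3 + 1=-7*l^2 - 15*l + w*(35*l + 5) - 2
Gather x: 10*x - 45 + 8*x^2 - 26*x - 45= 8*x^2 - 16*x - 90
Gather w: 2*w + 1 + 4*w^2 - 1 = 4*w^2 + 2*w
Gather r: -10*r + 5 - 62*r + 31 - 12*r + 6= 42 - 84*r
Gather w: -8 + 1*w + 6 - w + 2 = 0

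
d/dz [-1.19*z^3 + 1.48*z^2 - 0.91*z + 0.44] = -3.57*z^2 + 2.96*z - 0.91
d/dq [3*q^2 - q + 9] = 6*q - 1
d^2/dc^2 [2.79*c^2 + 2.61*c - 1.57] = 5.58000000000000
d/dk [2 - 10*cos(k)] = 10*sin(k)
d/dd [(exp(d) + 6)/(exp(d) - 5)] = -11*exp(d)/(exp(d) - 5)^2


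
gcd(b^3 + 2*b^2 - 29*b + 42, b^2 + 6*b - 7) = b + 7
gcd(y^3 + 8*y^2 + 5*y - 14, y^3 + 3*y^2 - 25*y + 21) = y^2 + 6*y - 7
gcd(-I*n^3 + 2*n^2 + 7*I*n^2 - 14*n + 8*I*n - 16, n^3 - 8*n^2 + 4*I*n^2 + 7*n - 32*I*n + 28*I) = 1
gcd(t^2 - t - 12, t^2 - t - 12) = t^2 - t - 12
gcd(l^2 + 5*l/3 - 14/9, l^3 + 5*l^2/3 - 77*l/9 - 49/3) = l + 7/3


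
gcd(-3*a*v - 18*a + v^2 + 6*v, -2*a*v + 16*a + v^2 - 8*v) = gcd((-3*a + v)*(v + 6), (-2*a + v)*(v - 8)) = 1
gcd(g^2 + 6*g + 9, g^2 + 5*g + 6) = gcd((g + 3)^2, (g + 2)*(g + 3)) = g + 3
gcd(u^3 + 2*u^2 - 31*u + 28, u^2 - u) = u - 1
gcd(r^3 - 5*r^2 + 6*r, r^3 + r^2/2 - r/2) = r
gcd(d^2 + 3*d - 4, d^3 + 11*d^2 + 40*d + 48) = d + 4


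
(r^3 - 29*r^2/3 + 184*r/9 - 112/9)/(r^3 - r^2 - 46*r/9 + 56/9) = (3*r^2 - 25*r + 28)/(3*r^2 + r - 14)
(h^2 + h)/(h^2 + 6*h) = (h + 1)/(h + 6)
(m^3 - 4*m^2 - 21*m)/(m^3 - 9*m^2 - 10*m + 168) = m*(m + 3)/(m^2 - 2*m - 24)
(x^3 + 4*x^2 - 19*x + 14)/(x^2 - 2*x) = x + 6 - 7/x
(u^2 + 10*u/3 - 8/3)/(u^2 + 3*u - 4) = (u - 2/3)/(u - 1)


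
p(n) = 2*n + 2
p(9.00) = 20.00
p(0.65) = 3.30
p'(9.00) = 2.00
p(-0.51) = 0.98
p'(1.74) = 2.00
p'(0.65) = 2.00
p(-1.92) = -1.84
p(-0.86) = 0.28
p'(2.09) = 2.00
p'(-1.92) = 2.00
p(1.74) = 5.48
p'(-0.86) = 2.00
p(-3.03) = -4.06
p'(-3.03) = 2.00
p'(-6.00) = 2.00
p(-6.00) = -10.00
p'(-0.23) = 2.00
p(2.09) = 6.18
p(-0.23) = 1.54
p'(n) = 2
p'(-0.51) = 2.00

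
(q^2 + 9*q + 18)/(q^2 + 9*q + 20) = (q^2 + 9*q + 18)/(q^2 + 9*q + 20)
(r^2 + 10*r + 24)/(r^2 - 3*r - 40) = (r^2 + 10*r + 24)/(r^2 - 3*r - 40)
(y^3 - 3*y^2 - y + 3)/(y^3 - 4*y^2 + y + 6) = (y - 1)/(y - 2)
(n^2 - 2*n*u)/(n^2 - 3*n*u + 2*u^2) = n/(n - u)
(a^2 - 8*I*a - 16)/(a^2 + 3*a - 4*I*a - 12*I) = (a - 4*I)/(a + 3)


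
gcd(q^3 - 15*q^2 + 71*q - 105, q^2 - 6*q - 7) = q - 7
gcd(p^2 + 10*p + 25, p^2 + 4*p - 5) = p + 5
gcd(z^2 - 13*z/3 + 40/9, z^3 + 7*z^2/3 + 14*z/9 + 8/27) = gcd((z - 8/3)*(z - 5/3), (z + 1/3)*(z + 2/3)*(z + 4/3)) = 1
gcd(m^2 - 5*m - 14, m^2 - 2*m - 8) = m + 2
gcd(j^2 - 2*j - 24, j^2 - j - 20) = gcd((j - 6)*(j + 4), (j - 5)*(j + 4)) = j + 4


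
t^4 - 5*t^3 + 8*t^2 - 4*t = t*(t - 2)^2*(t - 1)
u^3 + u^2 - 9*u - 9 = (u - 3)*(u + 1)*(u + 3)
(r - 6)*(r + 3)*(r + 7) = r^3 + 4*r^2 - 39*r - 126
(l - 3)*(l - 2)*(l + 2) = l^3 - 3*l^2 - 4*l + 12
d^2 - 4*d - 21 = (d - 7)*(d + 3)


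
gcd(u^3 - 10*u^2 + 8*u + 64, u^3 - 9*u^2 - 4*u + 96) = u^2 - 12*u + 32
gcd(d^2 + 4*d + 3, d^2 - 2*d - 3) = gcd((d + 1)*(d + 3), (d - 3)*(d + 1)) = d + 1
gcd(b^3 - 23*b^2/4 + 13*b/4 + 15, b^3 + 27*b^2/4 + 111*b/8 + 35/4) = b + 5/4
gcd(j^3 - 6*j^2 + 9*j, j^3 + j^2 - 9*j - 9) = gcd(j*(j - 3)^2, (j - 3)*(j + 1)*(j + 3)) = j - 3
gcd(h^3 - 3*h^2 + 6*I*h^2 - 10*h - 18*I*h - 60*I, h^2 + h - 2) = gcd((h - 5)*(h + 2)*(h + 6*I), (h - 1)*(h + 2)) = h + 2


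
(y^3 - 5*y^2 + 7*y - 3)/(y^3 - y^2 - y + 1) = (y - 3)/(y + 1)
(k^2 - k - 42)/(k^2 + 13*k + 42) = (k - 7)/(k + 7)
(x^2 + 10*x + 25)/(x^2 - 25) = (x + 5)/(x - 5)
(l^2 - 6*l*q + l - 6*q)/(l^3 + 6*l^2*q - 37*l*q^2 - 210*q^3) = (l + 1)/(l^2 + 12*l*q + 35*q^2)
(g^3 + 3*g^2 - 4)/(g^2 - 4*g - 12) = (g^2 + g - 2)/(g - 6)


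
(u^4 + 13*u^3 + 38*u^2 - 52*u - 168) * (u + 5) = u^5 + 18*u^4 + 103*u^3 + 138*u^2 - 428*u - 840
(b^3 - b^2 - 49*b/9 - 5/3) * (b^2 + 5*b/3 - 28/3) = b^5 + 2*b^4/3 - 148*b^3/9 - 38*b^2/27 + 1297*b/27 + 140/9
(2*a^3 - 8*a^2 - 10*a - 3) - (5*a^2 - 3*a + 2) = 2*a^3 - 13*a^2 - 7*a - 5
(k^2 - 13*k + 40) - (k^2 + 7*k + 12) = 28 - 20*k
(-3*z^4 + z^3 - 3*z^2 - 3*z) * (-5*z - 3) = 15*z^5 + 4*z^4 + 12*z^3 + 24*z^2 + 9*z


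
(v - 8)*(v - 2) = v^2 - 10*v + 16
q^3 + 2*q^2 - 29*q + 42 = (q - 3)*(q - 2)*(q + 7)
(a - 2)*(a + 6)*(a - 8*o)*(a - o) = a^4 - 9*a^3*o + 4*a^3 + 8*a^2*o^2 - 36*a^2*o - 12*a^2 + 32*a*o^2 + 108*a*o - 96*o^2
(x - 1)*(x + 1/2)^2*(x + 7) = x^4 + 7*x^3 - 3*x^2/4 - 11*x/2 - 7/4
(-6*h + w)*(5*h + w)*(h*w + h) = -30*h^3*w - 30*h^3 - h^2*w^2 - h^2*w + h*w^3 + h*w^2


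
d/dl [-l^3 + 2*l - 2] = 2 - 3*l^2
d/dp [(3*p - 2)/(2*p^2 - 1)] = (-6*p^2 + 8*p - 3)/(4*p^4 - 4*p^2 + 1)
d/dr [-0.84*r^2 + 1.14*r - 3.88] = 1.14 - 1.68*r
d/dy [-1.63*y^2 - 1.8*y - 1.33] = -3.26*y - 1.8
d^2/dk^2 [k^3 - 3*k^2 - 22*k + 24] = 6*k - 6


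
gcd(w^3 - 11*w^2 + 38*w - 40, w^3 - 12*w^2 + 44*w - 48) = w^2 - 6*w + 8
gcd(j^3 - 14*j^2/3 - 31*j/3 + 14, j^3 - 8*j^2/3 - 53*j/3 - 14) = j^2 - 11*j/3 - 14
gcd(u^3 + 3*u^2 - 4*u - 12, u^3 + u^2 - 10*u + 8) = u - 2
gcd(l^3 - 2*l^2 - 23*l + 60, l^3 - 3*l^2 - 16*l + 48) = l^2 - 7*l + 12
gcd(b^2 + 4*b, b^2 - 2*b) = b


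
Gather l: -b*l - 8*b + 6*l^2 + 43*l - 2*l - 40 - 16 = -8*b + 6*l^2 + l*(41 - b) - 56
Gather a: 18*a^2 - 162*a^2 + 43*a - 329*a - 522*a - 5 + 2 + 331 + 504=-144*a^2 - 808*a + 832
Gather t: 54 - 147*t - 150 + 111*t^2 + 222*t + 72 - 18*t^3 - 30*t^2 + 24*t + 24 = -18*t^3 + 81*t^2 + 99*t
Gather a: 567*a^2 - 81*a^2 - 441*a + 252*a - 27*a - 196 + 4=486*a^2 - 216*a - 192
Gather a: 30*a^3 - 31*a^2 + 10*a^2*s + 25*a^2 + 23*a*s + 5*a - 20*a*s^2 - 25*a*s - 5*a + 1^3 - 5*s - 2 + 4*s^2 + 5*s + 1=30*a^3 + a^2*(10*s - 6) + a*(-20*s^2 - 2*s) + 4*s^2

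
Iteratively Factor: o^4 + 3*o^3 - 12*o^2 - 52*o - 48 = (o - 4)*(o^3 + 7*o^2 + 16*o + 12) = (o - 4)*(o + 2)*(o^2 + 5*o + 6) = (o - 4)*(o + 2)^2*(o + 3)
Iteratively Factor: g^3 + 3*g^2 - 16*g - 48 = (g + 4)*(g^2 - g - 12) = (g + 3)*(g + 4)*(g - 4)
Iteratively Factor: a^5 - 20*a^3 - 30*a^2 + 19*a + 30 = (a - 5)*(a^4 + 5*a^3 + 5*a^2 - 5*a - 6) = (a - 5)*(a + 3)*(a^3 + 2*a^2 - a - 2) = (a - 5)*(a + 2)*(a + 3)*(a^2 - 1) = (a - 5)*(a - 1)*(a + 2)*(a + 3)*(a + 1)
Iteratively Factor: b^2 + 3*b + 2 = (b + 1)*(b + 2)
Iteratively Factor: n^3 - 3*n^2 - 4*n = (n)*(n^2 - 3*n - 4) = n*(n - 4)*(n + 1)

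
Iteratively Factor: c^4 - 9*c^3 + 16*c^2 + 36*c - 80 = (c - 2)*(c^3 - 7*c^2 + 2*c + 40) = (c - 4)*(c - 2)*(c^2 - 3*c - 10) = (c - 5)*(c - 4)*(c - 2)*(c + 2)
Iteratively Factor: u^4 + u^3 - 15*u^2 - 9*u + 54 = (u - 3)*(u^3 + 4*u^2 - 3*u - 18) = (u - 3)*(u + 3)*(u^2 + u - 6) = (u - 3)*(u - 2)*(u + 3)*(u + 3)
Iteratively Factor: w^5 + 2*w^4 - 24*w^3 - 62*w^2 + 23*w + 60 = (w + 4)*(w^4 - 2*w^3 - 16*w^2 + 2*w + 15) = (w + 1)*(w + 4)*(w^3 - 3*w^2 - 13*w + 15) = (w - 5)*(w + 1)*(w + 4)*(w^2 + 2*w - 3) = (w - 5)*(w - 1)*(w + 1)*(w + 4)*(w + 3)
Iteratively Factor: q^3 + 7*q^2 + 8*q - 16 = (q + 4)*(q^2 + 3*q - 4) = (q + 4)^2*(q - 1)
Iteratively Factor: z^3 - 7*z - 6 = (z + 1)*(z^2 - z - 6) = (z - 3)*(z + 1)*(z + 2)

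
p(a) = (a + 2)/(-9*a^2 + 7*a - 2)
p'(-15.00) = 0.00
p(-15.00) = 0.01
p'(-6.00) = 0.00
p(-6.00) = 0.01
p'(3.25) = 0.04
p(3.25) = -0.07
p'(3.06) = 0.04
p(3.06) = -0.08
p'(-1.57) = -0.04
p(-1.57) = -0.01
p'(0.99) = 1.88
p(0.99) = -0.77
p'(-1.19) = -0.09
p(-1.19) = -0.04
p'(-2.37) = -0.01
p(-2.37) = 0.01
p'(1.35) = 0.61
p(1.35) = -0.37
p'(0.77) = 4.50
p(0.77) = -1.42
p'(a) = (a + 2)*(18*a - 7)/(-9*a^2 + 7*a - 2)^2 + 1/(-9*a^2 + 7*a - 2) = (-9*a^2 + 7*a + (a + 2)*(18*a - 7) - 2)/(9*a^2 - 7*a + 2)^2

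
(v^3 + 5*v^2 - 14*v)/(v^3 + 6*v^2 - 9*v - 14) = v/(v + 1)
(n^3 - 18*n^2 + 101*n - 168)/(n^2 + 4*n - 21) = (n^2 - 15*n + 56)/(n + 7)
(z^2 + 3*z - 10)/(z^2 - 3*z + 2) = (z + 5)/(z - 1)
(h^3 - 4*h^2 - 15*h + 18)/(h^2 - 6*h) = h + 2 - 3/h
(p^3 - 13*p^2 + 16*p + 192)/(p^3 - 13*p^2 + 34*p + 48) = (p^2 - 5*p - 24)/(p^2 - 5*p - 6)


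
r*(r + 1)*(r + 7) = r^3 + 8*r^2 + 7*r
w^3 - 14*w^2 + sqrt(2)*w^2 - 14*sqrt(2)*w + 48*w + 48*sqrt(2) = (w - 8)*(w - 6)*(w + sqrt(2))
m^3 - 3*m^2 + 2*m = m*(m - 2)*(m - 1)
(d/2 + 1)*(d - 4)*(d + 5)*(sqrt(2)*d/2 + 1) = sqrt(2)*d^4/4 + d^3/2 + 3*sqrt(2)*d^3/4 - 9*sqrt(2)*d^2/2 + 3*d^2/2 - 10*sqrt(2)*d - 9*d - 20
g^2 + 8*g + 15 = (g + 3)*(g + 5)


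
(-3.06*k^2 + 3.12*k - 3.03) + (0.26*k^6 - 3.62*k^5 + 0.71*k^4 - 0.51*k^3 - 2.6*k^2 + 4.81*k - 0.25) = 0.26*k^6 - 3.62*k^5 + 0.71*k^4 - 0.51*k^3 - 5.66*k^2 + 7.93*k - 3.28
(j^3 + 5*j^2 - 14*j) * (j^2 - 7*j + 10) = j^5 - 2*j^4 - 39*j^3 + 148*j^2 - 140*j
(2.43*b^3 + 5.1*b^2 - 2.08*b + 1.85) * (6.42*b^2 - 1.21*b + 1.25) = 15.6006*b^5 + 29.8017*b^4 - 16.4871*b^3 + 20.7688*b^2 - 4.8385*b + 2.3125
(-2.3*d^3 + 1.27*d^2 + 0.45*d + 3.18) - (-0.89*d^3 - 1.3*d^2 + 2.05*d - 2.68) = -1.41*d^3 + 2.57*d^2 - 1.6*d + 5.86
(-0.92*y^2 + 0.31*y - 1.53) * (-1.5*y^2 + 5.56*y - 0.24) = 1.38*y^4 - 5.5802*y^3 + 4.2394*y^2 - 8.5812*y + 0.3672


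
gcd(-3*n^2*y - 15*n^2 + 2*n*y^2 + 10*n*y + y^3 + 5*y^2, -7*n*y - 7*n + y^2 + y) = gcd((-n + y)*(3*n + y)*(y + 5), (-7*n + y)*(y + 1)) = 1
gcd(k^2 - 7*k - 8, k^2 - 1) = k + 1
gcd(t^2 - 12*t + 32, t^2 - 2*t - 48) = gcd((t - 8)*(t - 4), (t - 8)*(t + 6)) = t - 8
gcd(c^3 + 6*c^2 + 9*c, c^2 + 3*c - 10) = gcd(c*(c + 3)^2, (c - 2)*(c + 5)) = 1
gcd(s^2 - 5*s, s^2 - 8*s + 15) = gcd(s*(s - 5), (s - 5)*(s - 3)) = s - 5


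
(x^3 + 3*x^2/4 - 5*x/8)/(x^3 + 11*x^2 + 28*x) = (8*x^2 + 6*x - 5)/(8*(x^2 + 11*x + 28))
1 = 1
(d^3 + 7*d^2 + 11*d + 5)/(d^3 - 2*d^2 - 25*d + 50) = (d^2 + 2*d + 1)/(d^2 - 7*d + 10)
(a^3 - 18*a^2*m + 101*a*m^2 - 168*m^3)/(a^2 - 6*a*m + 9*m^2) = (a^2 - 15*a*m + 56*m^2)/(a - 3*m)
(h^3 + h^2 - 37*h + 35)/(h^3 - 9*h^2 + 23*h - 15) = (h + 7)/(h - 3)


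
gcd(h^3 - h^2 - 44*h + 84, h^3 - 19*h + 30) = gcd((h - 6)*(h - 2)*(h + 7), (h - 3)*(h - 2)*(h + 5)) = h - 2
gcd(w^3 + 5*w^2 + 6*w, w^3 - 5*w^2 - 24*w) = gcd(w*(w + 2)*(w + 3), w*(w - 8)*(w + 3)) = w^2 + 3*w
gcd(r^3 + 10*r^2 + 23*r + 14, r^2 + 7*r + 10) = r + 2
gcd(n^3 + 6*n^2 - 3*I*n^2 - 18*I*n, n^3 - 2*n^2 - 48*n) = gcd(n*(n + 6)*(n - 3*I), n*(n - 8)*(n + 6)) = n^2 + 6*n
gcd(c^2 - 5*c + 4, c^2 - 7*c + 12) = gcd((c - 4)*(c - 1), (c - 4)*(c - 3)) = c - 4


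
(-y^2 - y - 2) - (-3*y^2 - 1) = 2*y^2 - y - 1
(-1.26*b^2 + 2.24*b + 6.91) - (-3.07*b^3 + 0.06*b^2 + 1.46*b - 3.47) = 3.07*b^3 - 1.32*b^2 + 0.78*b + 10.38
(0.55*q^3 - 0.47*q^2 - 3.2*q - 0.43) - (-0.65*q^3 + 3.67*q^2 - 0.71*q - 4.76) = 1.2*q^3 - 4.14*q^2 - 2.49*q + 4.33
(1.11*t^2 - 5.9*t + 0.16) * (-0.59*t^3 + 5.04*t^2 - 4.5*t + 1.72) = -0.6549*t^5 + 9.0754*t^4 - 34.8254*t^3 + 29.2656*t^2 - 10.868*t + 0.2752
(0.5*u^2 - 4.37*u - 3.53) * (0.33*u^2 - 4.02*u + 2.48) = 0.165*u^4 - 3.4521*u^3 + 17.6425*u^2 + 3.353*u - 8.7544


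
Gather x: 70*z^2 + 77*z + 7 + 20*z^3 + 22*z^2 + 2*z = 20*z^3 + 92*z^2 + 79*z + 7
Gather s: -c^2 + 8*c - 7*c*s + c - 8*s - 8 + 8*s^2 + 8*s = -c^2 - 7*c*s + 9*c + 8*s^2 - 8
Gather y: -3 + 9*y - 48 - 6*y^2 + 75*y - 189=-6*y^2 + 84*y - 240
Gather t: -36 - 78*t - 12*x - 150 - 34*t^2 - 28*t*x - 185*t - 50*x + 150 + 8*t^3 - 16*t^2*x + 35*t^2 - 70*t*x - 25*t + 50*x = 8*t^3 + t^2*(1 - 16*x) + t*(-98*x - 288) - 12*x - 36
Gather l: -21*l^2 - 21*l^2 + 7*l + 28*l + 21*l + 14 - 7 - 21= -42*l^2 + 56*l - 14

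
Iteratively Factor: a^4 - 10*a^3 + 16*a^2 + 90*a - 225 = (a + 3)*(a^3 - 13*a^2 + 55*a - 75) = (a - 3)*(a + 3)*(a^2 - 10*a + 25) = (a - 5)*(a - 3)*(a + 3)*(a - 5)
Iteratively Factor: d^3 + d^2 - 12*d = (d + 4)*(d^2 - 3*d) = (d - 3)*(d + 4)*(d)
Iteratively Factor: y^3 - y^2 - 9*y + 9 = (y - 3)*(y^2 + 2*y - 3) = (y - 3)*(y + 3)*(y - 1)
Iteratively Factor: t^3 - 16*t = (t + 4)*(t^2 - 4*t) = (t - 4)*(t + 4)*(t)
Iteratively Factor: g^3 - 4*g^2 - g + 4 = (g - 1)*(g^2 - 3*g - 4) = (g - 1)*(g + 1)*(g - 4)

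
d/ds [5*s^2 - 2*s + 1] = 10*s - 2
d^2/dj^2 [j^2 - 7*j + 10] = 2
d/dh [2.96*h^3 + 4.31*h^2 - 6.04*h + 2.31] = 8.88*h^2 + 8.62*h - 6.04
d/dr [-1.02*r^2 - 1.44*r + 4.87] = -2.04*r - 1.44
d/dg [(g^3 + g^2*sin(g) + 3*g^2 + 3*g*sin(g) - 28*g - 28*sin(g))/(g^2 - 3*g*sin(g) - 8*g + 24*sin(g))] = (4*g^4*cos(g) + g^4 - 6*g^3*sin(g) - 20*g^3*cos(g) - 16*g^3 - 3*g^2*sin(g)^2 + 52*g^2*sin(g) - 208*g^2*cos(g) + 4*g^2 + 48*g*sin(g)^2 + 200*g*sin(g) + 896*g*cos(g) - 12*sin(g)^2 - 896*sin(g))/((g - 8)^2*(g - 3*sin(g))^2)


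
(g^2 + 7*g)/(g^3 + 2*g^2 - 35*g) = 1/(g - 5)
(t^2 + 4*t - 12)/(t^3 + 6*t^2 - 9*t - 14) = (t + 6)/(t^2 + 8*t + 7)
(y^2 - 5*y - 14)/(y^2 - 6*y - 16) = (y - 7)/(y - 8)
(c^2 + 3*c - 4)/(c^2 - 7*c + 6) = (c + 4)/(c - 6)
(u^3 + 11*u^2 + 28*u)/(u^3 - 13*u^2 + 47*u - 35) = u*(u^2 + 11*u + 28)/(u^3 - 13*u^2 + 47*u - 35)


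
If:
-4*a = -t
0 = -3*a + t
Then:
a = 0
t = 0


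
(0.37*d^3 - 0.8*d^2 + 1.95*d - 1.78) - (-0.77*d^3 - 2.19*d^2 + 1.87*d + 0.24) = 1.14*d^3 + 1.39*d^2 + 0.0799999999999998*d - 2.02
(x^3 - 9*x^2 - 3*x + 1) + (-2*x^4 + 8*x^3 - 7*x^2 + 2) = -2*x^4 + 9*x^3 - 16*x^2 - 3*x + 3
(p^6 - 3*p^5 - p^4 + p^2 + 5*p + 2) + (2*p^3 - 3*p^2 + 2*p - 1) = p^6 - 3*p^5 - p^4 + 2*p^3 - 2*p^2 + 7*p + 1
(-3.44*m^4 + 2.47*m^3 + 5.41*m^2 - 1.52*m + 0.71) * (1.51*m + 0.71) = -5.1944*m^5 + 1.2873*m^4 + 9.9228*m^3 + 1.5459*m^2 - 0.00709999999999988*m + 0.5041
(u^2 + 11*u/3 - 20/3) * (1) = u^2 + 11*u/3 - 20/3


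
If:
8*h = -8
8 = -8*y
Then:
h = -1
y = -1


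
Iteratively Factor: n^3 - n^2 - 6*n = (n + 2)*(n^2 - 3*n) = n*(n + 2)*(n - 3)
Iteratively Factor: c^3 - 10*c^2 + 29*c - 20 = (c - 5)*(c^2 - 5*c + 4) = (c - 5)*(c - 1)*(c - 4)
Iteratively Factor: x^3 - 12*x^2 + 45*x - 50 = (x - 5)*(x^2 - 7*x + 10) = (x - 5)^2*(x - 2)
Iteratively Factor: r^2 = (r)*(r)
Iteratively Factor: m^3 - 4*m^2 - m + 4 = (m - 1)*(m^2 - 3*m - 4) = (m - 1)*(m + 1)*(m - 4)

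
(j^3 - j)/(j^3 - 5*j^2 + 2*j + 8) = j*(j - 1)/(j^2 - 6*j + 8)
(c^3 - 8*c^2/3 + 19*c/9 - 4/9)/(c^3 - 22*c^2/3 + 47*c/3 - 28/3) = (9*c^2 - 15*c + 4)/(3*(3*c^2 - 19*c + 28))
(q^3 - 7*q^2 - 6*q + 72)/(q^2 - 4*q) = q - 3 - 18/q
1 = 1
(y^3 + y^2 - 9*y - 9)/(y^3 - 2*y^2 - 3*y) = (y + 3)/y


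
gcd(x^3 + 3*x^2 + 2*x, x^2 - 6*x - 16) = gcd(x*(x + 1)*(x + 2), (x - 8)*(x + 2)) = x + 2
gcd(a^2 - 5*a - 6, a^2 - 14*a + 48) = a - 6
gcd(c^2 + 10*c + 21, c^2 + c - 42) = c + 7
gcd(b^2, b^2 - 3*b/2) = b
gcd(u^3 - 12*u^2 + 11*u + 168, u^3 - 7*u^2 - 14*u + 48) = u^2 - 5*u - 24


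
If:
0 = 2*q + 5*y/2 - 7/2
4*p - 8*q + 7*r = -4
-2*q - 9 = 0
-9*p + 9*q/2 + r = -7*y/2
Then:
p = -237/268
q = -9/2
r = -349/67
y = 5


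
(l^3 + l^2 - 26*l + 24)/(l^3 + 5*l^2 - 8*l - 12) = (l^2 - 5*l + 4)/(l^2 - l - 2)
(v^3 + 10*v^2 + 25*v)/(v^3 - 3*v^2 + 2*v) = (v^2 + 10*v + 25)/(v^2 - 3*v + 2)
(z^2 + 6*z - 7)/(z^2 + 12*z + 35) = (z - 1)/(z + 5)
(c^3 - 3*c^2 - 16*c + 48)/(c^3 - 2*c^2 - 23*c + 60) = (c + 4)/(c + 5)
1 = 1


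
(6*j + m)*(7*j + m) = 42*j^2 + 13*j*m + m^2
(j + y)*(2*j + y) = 2*j^2 + 3*j*y + y^2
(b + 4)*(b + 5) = b^2 + 9*b + 20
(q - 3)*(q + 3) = q^2 - 9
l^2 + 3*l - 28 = (l - 4)*(l + 7)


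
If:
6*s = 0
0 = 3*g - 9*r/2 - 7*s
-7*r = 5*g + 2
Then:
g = -6/29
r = -4/29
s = 0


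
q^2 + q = q*(q + 1)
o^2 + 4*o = o*(o + 4)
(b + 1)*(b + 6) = b^2 + 7*b + 6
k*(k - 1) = k^2 - k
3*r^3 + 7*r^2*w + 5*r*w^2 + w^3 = (r + w)^2*(3*r + w)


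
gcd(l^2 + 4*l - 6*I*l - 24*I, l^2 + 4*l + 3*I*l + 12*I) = l + 4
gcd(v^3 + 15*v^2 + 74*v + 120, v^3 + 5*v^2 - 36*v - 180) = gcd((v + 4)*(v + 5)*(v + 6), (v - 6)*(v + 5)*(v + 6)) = v^2 + 11*v + 30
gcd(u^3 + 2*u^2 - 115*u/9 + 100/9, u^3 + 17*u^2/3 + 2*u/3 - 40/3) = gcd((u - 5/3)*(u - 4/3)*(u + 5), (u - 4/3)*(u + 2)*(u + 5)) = u^2 + 11*u/3 - 20/3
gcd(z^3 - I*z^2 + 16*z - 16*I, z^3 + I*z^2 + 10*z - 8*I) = z^2 + 3*I*z + 4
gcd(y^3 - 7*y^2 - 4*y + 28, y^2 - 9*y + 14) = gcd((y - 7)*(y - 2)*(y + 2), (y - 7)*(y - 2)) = y^2 - 9*y + 14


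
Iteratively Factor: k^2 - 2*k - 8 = (k - 4)*(k + 2)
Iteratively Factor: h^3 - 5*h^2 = (h)*(h^2 - 5*h) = h^2*(h - 5)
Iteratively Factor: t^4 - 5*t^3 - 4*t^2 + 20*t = (t - 5)*(t^3 - 4*t) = (t - 5)*(t + 2)*(t^2 - 2*t) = (t - 5)*(t - 2)*(t + 2)*(t)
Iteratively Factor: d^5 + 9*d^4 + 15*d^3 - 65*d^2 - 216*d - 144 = (d + 3)*(d^4 + 6*d^3 - 3*d^2 - 56*d - 48) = (d + 3)*(d + 4)*(d^3 + 2*d^2 - 11*d - 12) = (d + 1)*(d + 3)*(d + 4)*(d^2 + d - 12) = (d + 1)*(d + 3)*(d + 4)^2*(d - 3)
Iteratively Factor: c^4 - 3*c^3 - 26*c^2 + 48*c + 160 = (c - 4)*(c^3 + c^2 - 22*c - 40) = (c - 4)*(c + 2)*(c^2 - c - 20) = (c - 4)*(c + 2)*(c + 4)*(c - 5)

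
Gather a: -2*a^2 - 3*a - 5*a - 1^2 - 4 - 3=-2*a^2 - 8*a - 8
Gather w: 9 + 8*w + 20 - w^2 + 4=-w^2 + 8*w + 33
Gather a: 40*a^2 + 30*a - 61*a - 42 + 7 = 40*a^2 - 31*a - 35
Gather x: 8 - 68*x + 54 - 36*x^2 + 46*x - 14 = -36*x^2 - 22*x + 48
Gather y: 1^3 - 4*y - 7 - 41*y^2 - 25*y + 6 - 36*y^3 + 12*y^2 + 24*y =-36*y^3 - 29*y^2 - 5*y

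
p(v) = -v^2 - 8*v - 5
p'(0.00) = -8.00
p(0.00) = -5.00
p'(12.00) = -32.00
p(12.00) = -245.00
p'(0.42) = -8.84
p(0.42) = -8.54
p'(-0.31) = -7.38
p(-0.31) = -2.62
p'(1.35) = -10.70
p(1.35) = -17.62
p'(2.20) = -12.40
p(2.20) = -27.44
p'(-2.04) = -3.92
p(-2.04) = 7.16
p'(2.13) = -12.26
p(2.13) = -26.58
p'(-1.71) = -4.58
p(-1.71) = 5.76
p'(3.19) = -14.38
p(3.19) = -40.70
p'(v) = -2*v - 8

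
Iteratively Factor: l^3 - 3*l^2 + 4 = (l + 1)*(l^2 - 4*l + 4) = (l - 2)*(l + 1)*(l - 2)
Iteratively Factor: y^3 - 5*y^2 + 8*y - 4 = (y - 2)*(y^2 - 3*y + 2) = (y - 2)*(y - 1)*(y - 2)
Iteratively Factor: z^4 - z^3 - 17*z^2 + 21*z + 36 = (z - 3)*(z^3 + 2*z^2 - 11*z - 12) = (z - 3)*(z + 1)*(z^2 + z - 12) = (z - 3)^2*(z + 1)*(z + 4)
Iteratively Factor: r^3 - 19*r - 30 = (r - 5)*(r^2 + 5*r + 6) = (r - 5)*(r + 3)*(r + 2)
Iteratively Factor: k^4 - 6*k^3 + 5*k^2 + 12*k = (k + 1)*(k^3 - 7*k^2 + 12*k) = k*(k + 1)*(k^2 - 7*k + 12) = k*(k - 3)*(k + 1)*(k - 4)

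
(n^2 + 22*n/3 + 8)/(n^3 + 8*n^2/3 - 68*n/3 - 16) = (3*n + 4)/(3*n^2 - 10*n - 8)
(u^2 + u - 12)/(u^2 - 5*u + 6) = (u + 4)/(u - 2)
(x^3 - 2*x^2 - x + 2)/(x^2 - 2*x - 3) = (x^2 - 3*x + 2)/(x - 3)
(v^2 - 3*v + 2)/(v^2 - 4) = (v - 1)/(v + 2)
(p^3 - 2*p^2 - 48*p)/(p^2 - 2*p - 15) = p*(-p^2 + 2*p + 48)/(-p^2 + 2*p + 15)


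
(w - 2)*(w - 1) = w^2 - 3*w + 2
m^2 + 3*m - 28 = (m - 4)*(m + 7)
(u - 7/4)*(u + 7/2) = u^2 + 7*u/4 - 49/8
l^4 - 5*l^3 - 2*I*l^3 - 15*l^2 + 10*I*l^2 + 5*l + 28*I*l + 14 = (l - 7)*(l + 2)*(l - I)^2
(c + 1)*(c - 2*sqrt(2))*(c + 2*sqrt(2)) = c^3 + c^2 - 8*c - 8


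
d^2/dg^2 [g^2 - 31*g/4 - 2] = 2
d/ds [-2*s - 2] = -2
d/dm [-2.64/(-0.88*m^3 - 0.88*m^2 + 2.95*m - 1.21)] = (-6.9696*m^2 - 4.6464*m + 7.788)/(0.88*m^3 + 0.88*m^2 - 2.95*m + 1.21)^2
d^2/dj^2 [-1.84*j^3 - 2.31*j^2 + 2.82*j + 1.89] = -11.04*j - 4.62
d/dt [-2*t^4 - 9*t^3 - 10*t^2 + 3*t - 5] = -8*t^3 - 27*t^2 - 20*t + 3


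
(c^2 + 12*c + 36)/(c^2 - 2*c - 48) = (c + 6)/(c - 8)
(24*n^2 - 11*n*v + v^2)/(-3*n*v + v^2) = (-8*n + v)/v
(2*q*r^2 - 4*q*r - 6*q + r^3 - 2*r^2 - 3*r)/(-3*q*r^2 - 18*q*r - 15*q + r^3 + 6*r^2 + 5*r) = (-2*q*r + 6*q - r^2 + 3*r)/(3*q*r + 15*q - r^2 - 5*r)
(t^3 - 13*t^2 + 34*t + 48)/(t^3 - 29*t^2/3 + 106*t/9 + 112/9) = 9*(t^2 - 5*t - 6)/(9*t^2 - 15*t - 14)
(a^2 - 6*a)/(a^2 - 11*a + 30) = a/(a - 5)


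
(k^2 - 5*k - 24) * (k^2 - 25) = k^4 - 5*k^3 - 49*k^2 + 125*k + 600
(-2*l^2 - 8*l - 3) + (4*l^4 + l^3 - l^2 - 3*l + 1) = 4*l^4 + l^3 - 3*l^2 - 11*l - 2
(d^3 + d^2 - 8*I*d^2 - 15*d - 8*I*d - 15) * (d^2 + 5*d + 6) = d^5 + 6*d^4 - 8*I*d^4 - 4*d^3 - 48*I*d^3 - 84*d^2 - 88*I*d^2 - 165*d - 48*I*d - 90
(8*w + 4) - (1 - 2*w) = 10*w + 3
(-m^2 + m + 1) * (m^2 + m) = -m^4 + 2*m^2 + m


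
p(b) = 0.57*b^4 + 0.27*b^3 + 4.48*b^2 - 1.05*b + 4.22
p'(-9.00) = -1678.20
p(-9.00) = 3919.49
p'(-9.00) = -1678.20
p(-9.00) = 3919.49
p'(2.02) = 39.15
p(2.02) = 32.09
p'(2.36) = 54.58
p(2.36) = 47.92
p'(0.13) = 0.13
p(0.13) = 4.16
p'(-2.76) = -67.55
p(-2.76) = 68.64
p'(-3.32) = -105.30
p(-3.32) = 116.46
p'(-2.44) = -51.21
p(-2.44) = 49.74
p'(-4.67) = -257.44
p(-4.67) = 350.44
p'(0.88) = 9.02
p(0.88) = 7.29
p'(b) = 2.28*b^3 + 0.81*b^2 + 8.96*b - 1.05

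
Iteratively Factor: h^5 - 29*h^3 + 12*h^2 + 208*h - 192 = (h - 4)*(h^4 + 4*h^3 - 13*h^2 - 40*h + 48) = (h - 4)*(h - 1)*(h^3 + 5*h^2 - 8*h - 48) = (h - 4)*(h - 1)*(h + 4)*(h^2 + h - 12) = (h - 4)*(h - 1)*(h + 4)^2*(h - 3)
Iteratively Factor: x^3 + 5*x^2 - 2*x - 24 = (x + 4)*(x^2 + x - 6) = (x + 3)*(x + 4)*(x - 2)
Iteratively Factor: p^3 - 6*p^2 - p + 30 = (p - 5)*(p^2 - p - 6) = (p - 5)*(p - 3)*(p + 2)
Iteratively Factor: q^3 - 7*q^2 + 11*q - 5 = (q - 5)*(q^2 - 2*q + 1) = (q - 5)*(q - 1)*(q - 1)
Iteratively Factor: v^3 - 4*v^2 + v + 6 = (v + 1)*(v^2 - 5*v + 6) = (v - 3)*(v + 1)*(v - 2)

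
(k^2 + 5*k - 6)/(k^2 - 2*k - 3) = (-k^2 - 5*k + 6)/(-k^2 + 2*k + 3)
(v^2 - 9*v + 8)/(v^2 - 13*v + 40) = (v - 1)/(v - 5)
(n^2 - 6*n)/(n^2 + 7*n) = (n - 6)/(n + 7)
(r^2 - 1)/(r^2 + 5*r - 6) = (r + 1)/(r + 6)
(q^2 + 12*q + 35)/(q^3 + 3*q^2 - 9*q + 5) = (q + 7)/(q^2 - 2*q + 1)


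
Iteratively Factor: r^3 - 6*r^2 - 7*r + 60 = (r + 3)*(r^2 - 9*r + 20) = (r - 5)*(r + 3)*(r - 4)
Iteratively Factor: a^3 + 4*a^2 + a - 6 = (a + 3)*(a^2 + a - 2) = (a - 1)*(a + 3)*(a + 2)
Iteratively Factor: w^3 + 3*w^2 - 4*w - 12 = (w - 2)*(w^2 + 5*w + 6) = (w - 2)*(w + 3)*(w + 2)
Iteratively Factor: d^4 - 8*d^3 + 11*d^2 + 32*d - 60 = (d - 3)*(d^3 - 5*d^2 - 4*d + 20) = (d - 5)*(d - 3)*(d^2 - 4) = (d - 5)*(d - 3)*(d - 2)*(d + 2)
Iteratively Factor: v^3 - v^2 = (v - 1)*(v^2) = v*(v - 1)*(v)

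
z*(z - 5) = z^2 - 5*z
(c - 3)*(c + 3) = c^2 - 9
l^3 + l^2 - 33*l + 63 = (l - 3)^2*(l + 7)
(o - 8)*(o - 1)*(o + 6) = o^3 - 3*o^2 - 46*o + 48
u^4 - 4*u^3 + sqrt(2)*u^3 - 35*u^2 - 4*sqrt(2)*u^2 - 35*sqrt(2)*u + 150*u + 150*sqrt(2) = (u - 5)^2*(u + 6)*(u + sqrt(2))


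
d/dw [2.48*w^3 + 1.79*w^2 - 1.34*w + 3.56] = 7.44*w^2 + 3.58*w - 1.34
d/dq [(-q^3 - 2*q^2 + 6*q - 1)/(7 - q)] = (2*q^3 - 19*q^2 - 28*q + 41)/(q^2 - 14*q + 49)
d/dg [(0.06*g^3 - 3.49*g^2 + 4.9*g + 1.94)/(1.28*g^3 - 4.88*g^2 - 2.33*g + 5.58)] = (4.1744*g^4 - 12.8236*g^3 + 25.5985*g^2 - 20.014*g + 31.8622)/(1.6384*g^6 - 12.4928*g^5 + 17.8496*g^4 + 37.0256*g^3 - 49.0319*g^2 - 26.0028*g + 31.1364)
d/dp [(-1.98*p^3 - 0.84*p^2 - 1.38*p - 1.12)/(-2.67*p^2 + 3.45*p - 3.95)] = (5.2866*p^4 - 13.662*p^3 + 16.8804*p^2 + 0.6552*p + 9.315)/(7.1289*p^4 - 18.423*p^3 + 32.9955*p^2 - 27.255*p + 15.6025)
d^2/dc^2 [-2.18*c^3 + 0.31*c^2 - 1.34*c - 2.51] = 0.62 - 13.08*c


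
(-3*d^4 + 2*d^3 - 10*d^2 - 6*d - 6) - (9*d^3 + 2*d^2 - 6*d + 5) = -3*d^4 - 7*d^3 - 12*d^2 - 11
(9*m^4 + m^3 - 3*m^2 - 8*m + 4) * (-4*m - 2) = -36*m^5 - 22*m^4 + 10*m^3 + 38*m^2 - 8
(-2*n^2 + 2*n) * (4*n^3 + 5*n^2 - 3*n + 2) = -8*n^5 - 2*n^4 + 16*n^3 - 10*n^2 + 4*n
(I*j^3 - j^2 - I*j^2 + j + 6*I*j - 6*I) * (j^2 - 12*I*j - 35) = I*j^5 + 11*j^4 - I*j^4 - 11*j^3 - 17*I*j^3 + 107*j^2 + 17*I*j^2 - 107*j - 210*I*j + 210*I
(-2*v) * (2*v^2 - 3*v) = -4*v^3 + 6*v^2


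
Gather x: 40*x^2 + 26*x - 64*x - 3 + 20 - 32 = 40*x^2 - 38*x - 15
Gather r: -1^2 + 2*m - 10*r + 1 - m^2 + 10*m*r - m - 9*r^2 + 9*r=-m^2 + m - 9*r^2 + r*(10*m - 1)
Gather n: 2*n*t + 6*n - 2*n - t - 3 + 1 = n*(2*t + 4) - t - 2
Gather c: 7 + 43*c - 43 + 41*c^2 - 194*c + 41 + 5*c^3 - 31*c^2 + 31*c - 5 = 5*c^3 + 10*c^2 - 120*c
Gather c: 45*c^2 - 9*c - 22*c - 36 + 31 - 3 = 45*c^2 - 31*c - 8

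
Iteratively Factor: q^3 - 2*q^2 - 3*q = (q)*(q^2 - 2*q - 3) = q*(q - 3)*(q + 1)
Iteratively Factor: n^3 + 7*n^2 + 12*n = (n + 4)*(n^2 + 3*n) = (n + 3)*(n + 4)*(n)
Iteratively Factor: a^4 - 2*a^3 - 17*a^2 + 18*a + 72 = (a - 3)*(a^3 + a^2 - 14*a - 24) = (a - 3)*(a + 3)*(a^2 - 2*a - 8) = (a - 3)*(a + 2)*(a + 3)*(a - 4)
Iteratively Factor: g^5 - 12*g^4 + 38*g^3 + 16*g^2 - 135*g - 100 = (g - 4)*(g^4 - 8*g^3 + 6*g^2 + 40*g + 25) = (g - 4)*(g + 1)*(g^3 - 9*g^2 + 15*g + 25) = (g - 4)*(g + 1)^2*(g^2 - 10*g + 25) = (g - 5)*(g - 4)*(g + 1)^2*(g - 5)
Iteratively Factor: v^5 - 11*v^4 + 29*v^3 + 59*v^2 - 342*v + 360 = (v + 3)*(v^4 - 14*v^3 + 71*v^2 - 154*v + 120) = (v - 4)*(v + 3)*(v^3 - 10*v^2 + 31*v - 30) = (v - 5)*(v - 4)*(v + 3)*(v^2 - 5*v + 6) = (v - 5)*(v - 4)*(v - 3)*(v + 3)*(v - 2)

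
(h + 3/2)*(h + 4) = h^2 + 11*h/2 + 6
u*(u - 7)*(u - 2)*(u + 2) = u^4 - 7*u^3 - 4*u^2 + 28*u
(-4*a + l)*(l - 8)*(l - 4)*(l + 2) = -4*a*l^3 + 40*a*l^2 - 32*a*l - 256*a + l^4 - 10*l^3 + 8*l^2 + 64*l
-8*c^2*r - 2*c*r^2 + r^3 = r*(-4*c + r)*(2*c + r)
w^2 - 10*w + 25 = (w - 5)^2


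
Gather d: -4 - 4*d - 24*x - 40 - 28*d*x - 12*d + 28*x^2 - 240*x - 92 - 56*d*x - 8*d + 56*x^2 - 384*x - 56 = d*(-84*x - 24) + 84*x^2 - 648*x - 192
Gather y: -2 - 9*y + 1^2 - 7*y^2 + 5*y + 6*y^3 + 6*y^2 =6*y^3 - y^2 - 4*y - 1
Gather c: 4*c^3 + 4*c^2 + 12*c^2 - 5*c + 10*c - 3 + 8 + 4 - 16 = 4*c^3 + 16*c^2 + 5*c - 7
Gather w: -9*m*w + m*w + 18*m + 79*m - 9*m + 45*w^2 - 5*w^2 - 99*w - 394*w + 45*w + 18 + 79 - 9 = 88*m + 40*w^2 + w*(-8*m - 448) + 88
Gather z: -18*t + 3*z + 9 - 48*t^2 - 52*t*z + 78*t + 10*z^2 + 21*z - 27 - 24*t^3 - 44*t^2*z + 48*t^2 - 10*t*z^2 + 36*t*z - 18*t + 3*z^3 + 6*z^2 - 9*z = -24*t^3 + 42*t + 3*z^3 + z^2*(16 - 10*t) + z*(-44*t^2 - 16*t + 15) - 18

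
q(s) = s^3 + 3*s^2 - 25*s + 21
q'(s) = 3*s^2 + 6*s - 25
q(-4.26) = 104.63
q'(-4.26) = 3.88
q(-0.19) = 25.85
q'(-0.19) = -26.03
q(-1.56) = 63.50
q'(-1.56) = -27.06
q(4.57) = 64.85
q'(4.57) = 65.07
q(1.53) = -6.65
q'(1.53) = -8.80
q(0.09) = 18.78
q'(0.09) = -24.44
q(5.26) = 118.03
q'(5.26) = 89.56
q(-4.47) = 103.38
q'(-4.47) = 8.12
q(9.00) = 768.00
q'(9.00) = 272.00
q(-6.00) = 63.00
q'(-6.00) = 47.00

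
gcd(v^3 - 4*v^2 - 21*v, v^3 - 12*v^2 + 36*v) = v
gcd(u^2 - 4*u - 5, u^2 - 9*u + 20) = u - 5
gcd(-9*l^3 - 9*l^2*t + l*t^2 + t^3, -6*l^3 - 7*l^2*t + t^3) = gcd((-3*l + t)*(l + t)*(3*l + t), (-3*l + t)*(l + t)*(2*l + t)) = -3*l^2 - 2*l*t + t^2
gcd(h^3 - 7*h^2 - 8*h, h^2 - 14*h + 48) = h - 8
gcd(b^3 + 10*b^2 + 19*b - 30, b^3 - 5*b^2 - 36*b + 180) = b + 6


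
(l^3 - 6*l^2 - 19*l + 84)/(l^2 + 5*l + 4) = (l^2 - 10*l + 21)/(l + 1)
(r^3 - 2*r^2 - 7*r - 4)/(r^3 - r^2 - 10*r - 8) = (r + 1)/(r + 2)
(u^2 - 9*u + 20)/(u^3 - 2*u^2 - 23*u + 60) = (u - 5)/(u^2 + 2*u - 15)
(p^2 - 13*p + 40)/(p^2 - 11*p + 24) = (p - 5)/(p - 3)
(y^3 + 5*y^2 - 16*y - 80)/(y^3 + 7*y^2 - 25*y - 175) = (y^2 - 16)/(y^2 + 2*y - 35)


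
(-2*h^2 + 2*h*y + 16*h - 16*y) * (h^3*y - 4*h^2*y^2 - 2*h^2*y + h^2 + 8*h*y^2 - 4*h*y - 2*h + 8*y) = -2*h^5*y + 10*h^4*y^2 + 20*h^4*y - 2*h^4 - 8*h^3*y^3 - 100*h^3*y^2 - 22*h^3*y + 20*h^3 + 80*h^2*y^3 + 152*h^2*y^2 - 100*h^2*y - 32*h^2 - 128*h*y^3 + 80*h*y^2 + 160*h*y - 128*y^2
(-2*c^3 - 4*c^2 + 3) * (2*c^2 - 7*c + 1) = -4*c^5 + 6*c^4 + 26*c^3 + 2*c^2 - 21*c + 3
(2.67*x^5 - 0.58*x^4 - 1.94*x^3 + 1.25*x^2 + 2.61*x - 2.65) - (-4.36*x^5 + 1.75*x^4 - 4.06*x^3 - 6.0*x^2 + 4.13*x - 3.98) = 7.03*x^5 - 2.33*x^4 + 2.12*x^3 + 7.25*x^2 - 1.52*x + 1.33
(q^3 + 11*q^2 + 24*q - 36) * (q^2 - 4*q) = q^5 + 7*q^4 - 20*q^3 - 132*q^2 + 144*q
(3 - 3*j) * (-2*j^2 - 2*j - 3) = 6*j^3 + 3*j - 9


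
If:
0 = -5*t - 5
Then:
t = -1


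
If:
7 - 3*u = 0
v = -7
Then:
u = 7/3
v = -7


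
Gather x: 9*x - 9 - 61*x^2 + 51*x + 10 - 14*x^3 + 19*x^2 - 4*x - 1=-14*x^3 - 42*x^2 + 56*x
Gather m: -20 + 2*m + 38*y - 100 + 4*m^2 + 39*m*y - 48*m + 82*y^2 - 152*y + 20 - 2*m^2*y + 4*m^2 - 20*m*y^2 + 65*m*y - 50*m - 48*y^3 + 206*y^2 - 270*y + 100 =m^2*(8 - 2*y) + m*(-20*y^2 + 104*y - 96) - 48*y^3 + 288*y^2 - 384*y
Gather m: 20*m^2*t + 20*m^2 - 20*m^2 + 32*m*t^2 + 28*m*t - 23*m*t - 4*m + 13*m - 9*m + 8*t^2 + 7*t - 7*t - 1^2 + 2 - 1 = 20*m^2*t + m*(32*t^2 + 5*t) + 8*t^2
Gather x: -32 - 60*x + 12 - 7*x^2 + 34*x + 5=-7*x^2 - 26*x - 15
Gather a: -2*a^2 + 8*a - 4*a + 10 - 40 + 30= -2*a^2 + 4*a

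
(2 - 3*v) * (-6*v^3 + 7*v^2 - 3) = 18*v^4 - 33*v^3 + 14*v^2 + 9*v - 6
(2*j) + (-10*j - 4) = -8*j - 4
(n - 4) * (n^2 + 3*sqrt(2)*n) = n^3 - 4*n^2 + 3*sqrt(2)*n^2 - 12*sqrt(2)*n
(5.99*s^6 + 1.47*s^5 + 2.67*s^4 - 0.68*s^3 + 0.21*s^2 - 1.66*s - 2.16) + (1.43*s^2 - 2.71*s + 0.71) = 5.99*s^6 + 1.47*s^5 + 2.67*s^4 - 0.68*s^3 + 1.64*s^2 - 4.37*s - 1.45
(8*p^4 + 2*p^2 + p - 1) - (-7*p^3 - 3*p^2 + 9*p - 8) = 8*p^4 + 7*p^3 + 5*p^2 - 8*p + 7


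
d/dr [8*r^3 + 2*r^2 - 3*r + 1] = 24*r^2 + 4*r - 3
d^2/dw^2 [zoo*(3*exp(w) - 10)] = zoo*exp(w)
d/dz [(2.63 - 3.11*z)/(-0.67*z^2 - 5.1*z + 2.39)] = (-2.0837*z^2 + 3.5242*z + 5.9801)/(0.4489*z^4 + 6.834*z^3 + 22.8074*z^2 - 24.378*z + 5.7121)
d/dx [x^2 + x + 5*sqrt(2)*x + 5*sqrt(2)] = 2*x + 1 + 5*sqrt(2)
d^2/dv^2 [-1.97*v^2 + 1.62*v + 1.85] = -3.94000000000000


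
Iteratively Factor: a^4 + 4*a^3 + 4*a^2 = (a)*(a^3 + 4*a^2 + 4*a) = a*(a + 2)*(a^2 + 2*a) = a^2*(a + 2)*(a + 2)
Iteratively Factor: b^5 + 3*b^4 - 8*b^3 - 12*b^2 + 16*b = (b - 1)*(b^4 + 4*b^3 - 4*b^2 - 16*b) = (b - 1)*(b + 2)*(b^3 + 2*b^2 - 8*b) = (b - 1)*(b + 2)*(b + 4)*(b^2 - 2*b) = b*(b - 1)*(b + 2)*(b + 4)*(b - 2)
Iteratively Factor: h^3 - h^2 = (h - 1)*(h^2) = h*(h - 1)*(h)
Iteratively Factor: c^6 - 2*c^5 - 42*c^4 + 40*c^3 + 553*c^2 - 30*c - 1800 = (c + 3)*(c^5 - 5*c^4 - 27*c^3 + 121*c^2 + 190*c - 600) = (c + 3)*(c + 4)*(c^4 - 9*c^3 + 9*c^2 + 85*c - 150) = (c + 3)^2*(c + 4)*(c^3 - 12*c^2 + 45*c - 50) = (c - 5)*(c + 3)^2*(c + 4)*(c^2 - 7*c + 10) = (c - 5)*(c - 2)*(c + 3)^2*(c + 4)*(c - 5)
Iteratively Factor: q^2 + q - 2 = (q - 1)*(q + 2)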